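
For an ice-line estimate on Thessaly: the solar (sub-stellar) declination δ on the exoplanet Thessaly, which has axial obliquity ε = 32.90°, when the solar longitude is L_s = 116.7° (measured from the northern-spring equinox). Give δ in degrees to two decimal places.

sin δ = sin ε · sin L_s = sin 32.90° × sin 116.7° = 0.485257.
δ = arcsin(0.485257) = +29.03°.

δ = +29.03°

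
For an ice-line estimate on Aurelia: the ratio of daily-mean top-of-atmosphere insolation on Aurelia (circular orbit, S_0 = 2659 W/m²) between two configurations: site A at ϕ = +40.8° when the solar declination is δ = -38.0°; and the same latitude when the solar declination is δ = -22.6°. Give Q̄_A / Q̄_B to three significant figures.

— Configuration A (ϕ=+40.8°):
cos h₀ = −tan(+40.8°) tan(-38.000°) = 0.6744, h₀ = 0.8307 rad.
Bracket: h₀ sin ϕ sin δ + cos ϕ cos δ sin h₀ = 0.8307×0.65342×-0.61566 + 0.75700×0.78801×0.73838 = -0.334178 + 0.440461 = 0.106283.
Q̄ = (S_0/π) × [bracket] = (2659/π) × 0.106283 = 89.956 W/m².
— Configuration B (ϕ=+40.8°):
cos h₀ = −tan(+40.8°) tan(-22.600°) = 0.3593, h₀ = 1.2033 rad.
Bracket: h₀ sin ϕ sin δ + cos ϕ cos δ sin h₀ = 1.2033×0.65342×-0.38430 + 0.75700×0.92321×0.93322 = -0.302160 + 0.652199 = 0.350039.
Q̄ = (S_0/π) × [bracket] = (2659/π) × 0.350039 = 296.27 W/m².
Ratio Q̄_A / Q̄_B = 89.956 / 296.27 = 0.3036.

Q̄_A / Q̄_B ≈ 0.304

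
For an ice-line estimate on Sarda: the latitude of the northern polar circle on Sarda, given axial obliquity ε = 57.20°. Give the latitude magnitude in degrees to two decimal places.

32.80°

The polar circle is the lowest latitude that experiences at least one full rotation of continuous daylight at the northern-summer solstice; it lies at |φ| = 90° − ε = 90° − 57.20° = 32.80°.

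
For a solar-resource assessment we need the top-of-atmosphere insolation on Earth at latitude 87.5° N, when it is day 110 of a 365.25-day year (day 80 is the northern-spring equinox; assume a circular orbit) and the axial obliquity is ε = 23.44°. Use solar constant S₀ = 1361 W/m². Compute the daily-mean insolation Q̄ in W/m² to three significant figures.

Solar longitude: λ_s = 360° × (110 − 80)/365.25 = 29.569°.
sin δ = sin 23.44° × sin 29.569° = 0.19630, so δ = +11.320°.
cos H₀ = −tan(+87.5°) tan(+11.320°) = -4.5851 ≤ −1 ⇒ polar day, H₀ = π.
Bracket: H₀ sin φ sin δ + cos φ cos δ sin H₀ = 3.1416×0.99905×0.19630 + 0.04362×0.98054×0.00000 = 0.616110 + 0.000000 = 0.616110.
Q̄ = (S₀/π) × [bracket] = (1361/π) × 0.616110 = 266.9 W/m².

Q̄ ≈ 267 W/m²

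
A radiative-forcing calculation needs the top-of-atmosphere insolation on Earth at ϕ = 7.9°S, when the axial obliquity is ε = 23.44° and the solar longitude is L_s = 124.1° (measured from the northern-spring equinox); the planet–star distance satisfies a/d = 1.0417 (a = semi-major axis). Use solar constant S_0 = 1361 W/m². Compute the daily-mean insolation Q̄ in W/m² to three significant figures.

Solar declination: sin δ = sin ε · sin L_s = sin 23.44° × sin 124.1° = 0.32939, so δ = +19.232°.
cos h₀ = −tan(-7.9°) tan(+19.232°) = 0.0484, h₀ = 1.5224 rad.
Bracket: h₀ sin ϕ sin δ + cos ϕ cos δ sin h₀ = 1.5224×-0.13744×0.32939 + 0.99051×0.94419×0.99883 = -0.068921 + 0.934135 = 0.865214.
Inverse-square distance factor (a/d)² = 1.0417² = 1.085139.
Q̄ = (S_0/π) × 1.085139 × [bracket] = (1361/π) × 1.085139 × 0.865214 = 406.7 W/m².

Q̄ ≈ 407 W/m²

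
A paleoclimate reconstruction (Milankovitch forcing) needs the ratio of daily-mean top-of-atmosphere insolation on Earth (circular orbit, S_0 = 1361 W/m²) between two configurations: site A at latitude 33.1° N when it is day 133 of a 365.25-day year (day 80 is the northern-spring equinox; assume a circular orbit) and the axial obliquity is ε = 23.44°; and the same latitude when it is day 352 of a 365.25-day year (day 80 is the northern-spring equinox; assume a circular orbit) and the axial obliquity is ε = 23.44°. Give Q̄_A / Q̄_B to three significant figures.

Q̄_A / Q̄_B ≈ 2.36

— Configuration A (ϕ=+33.1°):
Solar longitude: L_s = 360° × (133 − 80)/365.25 = 52.238°.
sin δ = sin 23.44° × sin 52.238° = 0.31448, so δ = +18.329°.
cos h₀ = −tan(+33.1°) tan(+18.329°) = -0.2160, h₀ = 1.7885 rad.
Bracket: h₀ sin ϕ sin δ + cos ϕ cos δ sin h₀ = 1.7885×0.54610×0.31448 + 0.83772×0.94927×0.97640 = 0.307153 + 0.776455 = 1.083608.
Q̄ = (S_0/π) × [bracket] = (1361/π) × 1.083608 = 469.44 W/m².
— Configuration B (ϕ=+33.1°):
Solar longitude: L_s = 360° × (352 − 80)/365.25 = 268.090°.
sin δ = sin 23.44° × sin 268.090° = -0.39757, so δ = -23.426°.
cos h₀ = −tan(+33.1°) tan(-23.426°) = 0.2825, h₀ = 1.2844 rad.
Bracket: h₀ sin ϕ sin δ + cos ϕ cos δ sin h₀ = 1.2844×0.54610×-0.39757 + 0.83772×0.91757×0.95928 = -0.278860 + 0.737367 = 0.458507.
Q̄ = (S_0/π) × [bracket] = (1361/π) × 0.458507 = 198.63 W/m².
Ratio Q̄_A / Q̄_B = 469.44 / 198.63 = 2.363.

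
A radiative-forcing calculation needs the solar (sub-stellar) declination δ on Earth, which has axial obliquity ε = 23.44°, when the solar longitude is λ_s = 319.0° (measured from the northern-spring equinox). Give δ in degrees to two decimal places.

δ = -15.13°

sin δ = sin ε · sin λ_s = sin 23.44° × sin 319.0° = -0.260973.
δ = arcsin(-0.260973) = -15.13°.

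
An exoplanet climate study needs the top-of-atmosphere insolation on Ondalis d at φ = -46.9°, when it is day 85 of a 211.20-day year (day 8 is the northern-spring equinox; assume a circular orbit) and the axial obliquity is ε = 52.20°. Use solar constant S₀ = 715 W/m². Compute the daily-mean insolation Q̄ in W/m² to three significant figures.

Solar longitude: λ_s = 360° × (85 − 8)/211.20 = 131.250°.
sin δ = sin 52.20° × sin 131.250° = 0.59407, so δ = +36.446°.
cos H₀ = −tan(-46.9°) tan(+36.446°) = 0.7892, H₀ = 0.6613 rad.
Bracket: H₀ sin φ sin δ + cos φ cos δ sin H₀ = 0.6613×-0.73016×0.59407 + 0.68327×0.80441×0.61415 = -0.286850 + 0.337555 = 0.050705.
Q̄ = (S₀/π) × [bracket] = (715/π) × 0.050705 = 11.54 W/m².

Q̄ ≈ 11.5 W/m²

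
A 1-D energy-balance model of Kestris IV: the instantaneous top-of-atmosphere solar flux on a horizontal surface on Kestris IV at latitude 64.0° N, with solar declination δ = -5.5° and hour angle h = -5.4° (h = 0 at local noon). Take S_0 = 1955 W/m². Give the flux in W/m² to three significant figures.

cos θ_z = sin ϕ sin δ + cos ϕ cos δ cos h = -0.086146 + 0.434416 = 0.348270.
Flux = S_0 · cos θ_z = 1955 × 0.348270 = 680.9 W/m².

681 W/m²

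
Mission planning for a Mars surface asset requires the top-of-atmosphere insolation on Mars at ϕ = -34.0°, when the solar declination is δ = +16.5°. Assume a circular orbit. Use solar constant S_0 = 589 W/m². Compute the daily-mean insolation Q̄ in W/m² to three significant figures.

cos h₀ = −tan(-34.0°) tan(+16.500°) = 0.1998, h₀ = 1.3696 rad.
Bracket: h₀ sin ϕ sin δ + cos ϕ cos δ sin h₀ = 1.3696×-0.55919×0.28402 + 0.82904×0.95882×0.97984 = -0.217521 + 0.778875 = 0.561354.
Q̄ = (S_0/π) × [bracket] = (589/π) × 0.561354 = 105.2 W/m².

Q̄ ≈ 105 W/m²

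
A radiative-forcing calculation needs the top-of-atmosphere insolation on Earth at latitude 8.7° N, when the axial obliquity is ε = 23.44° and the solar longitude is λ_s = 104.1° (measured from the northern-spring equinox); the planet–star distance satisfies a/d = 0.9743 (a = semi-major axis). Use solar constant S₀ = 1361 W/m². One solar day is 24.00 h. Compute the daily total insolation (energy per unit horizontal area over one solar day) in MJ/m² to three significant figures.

35.7 MJ/m²

Solar declination: sin δ = sin ε · sin λ_s = sin 23.44° × sin 104.1° = 0.38580, so δ = +22.694°.
cos H₀ = −tan(+8.7°) tan(+22.694°) = -0.0640, H₀ = 1.6348 rad.
Bracket: H₀ sin φ sin δ + cos φ cos δ sin H₀ = 1.6348×0.15126×0.38580 + 0.98849×0.92258×0.99795 = 0.095401 + 0.910092 = 1.005493.
Inverse-square distance factor (a/d)² = 0.9743² = 0.949260.
Q̄ = (S₀/π) × 0.949260 × [bracket] = (1361/π) × 0.949260 × 1.005493 = 413.50 W/m².
Daily total = Q̄ × 24.00 h × 3600 s/h = 413.50 × 24.00 × 3600 / 10⁶ = 35.73 MJ/m².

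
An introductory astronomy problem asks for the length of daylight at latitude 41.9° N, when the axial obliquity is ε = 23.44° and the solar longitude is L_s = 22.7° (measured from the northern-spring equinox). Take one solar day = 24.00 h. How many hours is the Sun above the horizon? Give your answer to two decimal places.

Solar declination: sin δ = sin ε · sin L_s = sin 23.44° × sin 22.7° = 0.15351, so δ = +8.830°.
cos h₀ = −tan ϕ · tan δ = −tan(+41.9°) × tan(+8.830°) = -0.1394, so h₀ = 1.7106 rad = 98.01°.
Daylight = 2h₀/(2π) × 24.00 h = (1.7106/π) × 24.00 = 13.07 h.

13.07 h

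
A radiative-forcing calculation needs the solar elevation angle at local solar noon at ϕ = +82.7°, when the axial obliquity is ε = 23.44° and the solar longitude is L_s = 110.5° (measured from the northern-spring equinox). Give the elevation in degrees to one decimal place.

29.2°

Solar declination: sin δ = sin ε · sin L_s = sin 23.44° × sin 110.5° = 0.37260, so δ = +21.876°.
At local noon the hour angle is zero, so the zenith angle equals |ϕ − δ| = |+82.7° − (+21.876°)| = 60.824°.
Elevation = 90° − 60.824° = 29.2°.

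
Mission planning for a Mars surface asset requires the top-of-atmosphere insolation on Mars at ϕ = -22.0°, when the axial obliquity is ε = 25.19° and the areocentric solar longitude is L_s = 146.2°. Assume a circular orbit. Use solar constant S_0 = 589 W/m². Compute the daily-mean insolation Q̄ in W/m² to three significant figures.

sin δ = sin 25.19° × sin 146.2° = 0.23677, so δ = +13.696°.
cos h₀ = −tan(-22.0°) tan(+13.696°) = 0.0985, h₀ = 1.4722 rad.
Bracket: h₀ sin ϕ sin δ + cos ϕ cos δ sin h₀ = 1.4722×-0.37461×0.23677 + 0.92718×0.97157×0.99514 = -0.130579 + 0.896442 = 0.765863.
Q̄ = (S_0/π) × [bracket] = (589/π) × 0.765863 = 143.6 W/m².

Q̄ ≈ 144 W/m²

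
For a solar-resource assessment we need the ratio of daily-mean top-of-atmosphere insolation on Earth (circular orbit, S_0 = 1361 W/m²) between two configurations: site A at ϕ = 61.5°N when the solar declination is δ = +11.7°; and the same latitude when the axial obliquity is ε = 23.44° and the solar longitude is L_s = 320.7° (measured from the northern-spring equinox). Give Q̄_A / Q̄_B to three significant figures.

Q̄_A / Q̄_B ≈ 4.65

— Configuration A (ϕ=+61.5°):
cos h₀ = −tan(+61.5°) tan(+11.700°) = -0.3814, h₀ = 1.9621 rad.
Bracket: h₀ sin ϕ sin δ + cos ϕ cos δ sin h₀ = 1.9621×0.87882×0.20279 + 0.47716×0.97922×0.92440 = 0.349677 + 0.431921 = 0.781598.
Q̄ = (S_0/π) × [bracket] = (1361/π) × 0.781598 = 338.60 W/m².
— Configuration B (ϕ=+61.5°):
Solar declination: sin δ = sin ε · sin L_s = sin 23.44° × sin 320.7° = -0.25195, so δ = -14.593°.
cos h₀ = −tan(+61.5°) tan(-14.593°) = 0.4795, h₀ = 1.0707 rad.
Bracket: h₀ sin ϕ sin δ + cos ϕ cos δ sin h₀ = 1.0707×0.87882×-0.25195 + 0.47716×0.96774×0.87754 = -0.237073 + 0.405219 = 0.168146.
Q̄ = (S_0/π) × [bracket] = (1361/π) × 0.168146 = 72.844 W/m².
Ratio Q̄_A / Q̄_B = 338.60 / 72.844 = 4.648.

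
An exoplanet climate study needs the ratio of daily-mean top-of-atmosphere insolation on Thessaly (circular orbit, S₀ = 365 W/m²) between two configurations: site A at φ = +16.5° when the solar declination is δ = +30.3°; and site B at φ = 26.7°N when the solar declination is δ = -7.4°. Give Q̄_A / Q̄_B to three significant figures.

— Configuration A (φ=+16.5°):
cos H₀ = −tan(+16.5°) tan(+30.300°) = -0.1731, H₀ = 1.7448 rad.
Bracket: H₀ sin φ sin δ + cos φ cos δ sin H₀ = 1.7448×0.28402×0.50453 + 0.95882×0.86340×0.98491 = 0.250024 + 0.815353 = 1.065377.
Q̄ = (S₀/π) × [bracket] = (365/π) × 1.065377 = 123.78 W/m².
— Configuration B (φ=+26.7°):
cos H₀ = −tan(+26.7°) tan(-7.400°) = 0.0653, H₀ = 1.5054 rad.
Bracket: H₀ sin φ sin δ + cos φ cos δ sin H₀ = 1.5054×0.44932×-0.12880 + 0.89337×0.99167×0.99786 = -0.087121 + 0.884032 = 0.796911.
Q̄ = (S₀/π) × [bracket] = (365/π) × 0.796911 = 92.588 W/m².
Ratio Q̄_A / Q̄_B = 123.78 / 92.588 = 1.337.

Q̄_A / Q̄_B ≈ 1.34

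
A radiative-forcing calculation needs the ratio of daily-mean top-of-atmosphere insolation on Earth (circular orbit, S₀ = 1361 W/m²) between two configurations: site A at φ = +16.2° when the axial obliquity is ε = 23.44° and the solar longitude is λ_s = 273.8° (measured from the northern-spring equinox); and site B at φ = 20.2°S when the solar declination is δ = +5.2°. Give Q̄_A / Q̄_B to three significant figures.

— Configuration A (φ=+16.2°):
Solar declination: sin δ = sin ε · sin λ_s = sin 23.44° × sin 273.8° = -0.39691, so δ = -23.385°.
cos H₀ = −tan(+16.2°) tan(-23.385°) = 0.1256, H₀ = 1.4448 rad.
Bracket: H₀ sin φ sin δ + cos φ cos δ sin H₀ = 1.4448×0.27899×-0.39691 + 0.96029×0.91786×0.99208 = -0.159988 + 0.874431 = 0.714443.
Q̄ = (S₀/π) × [bracket] = (1361/π) × 0.714443 = 309.51 W/m².
— Configuration B (φ=-20.2°):
cos H₀ = −tan(-20.2°) tan(+5.200°) = 0.0335, H₀ = 1.5373 rad.
Bracket: H₀ sin φ sin δ + cos φ cos δ sin H₀ = 1.5373×-0.34530×0.09063 + 0.93849×0.99588×0.99944 = -0.048109 + 0.934100 = 0.885991.
Q̄ = (S₀/π) × [bracket] = (1361/π) × 0.885991 = 383.83 W/m².
Ratio Q̄_A / Q̄_B = 309.51 / 383.83 = 0.8064.

Q̄_A / Q̄_B ≈ 0.806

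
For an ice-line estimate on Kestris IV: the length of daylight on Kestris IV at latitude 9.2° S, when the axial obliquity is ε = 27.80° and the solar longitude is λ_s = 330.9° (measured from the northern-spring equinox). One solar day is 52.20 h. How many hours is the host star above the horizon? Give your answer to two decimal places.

Solar declination: sin δ = sin ε · sin λ_s = sin 27.80° × sin 330.9° = -0.22682, so δ = -13.110°.
cos H₀ = −tan φ · tan δ = −tan(-9.2°) × tan(-13.110°) = -0.0377, so H₀ = 1.6085 rad = 92.16°.
Daylight = 2H₀/(2π) × 52.20 h = (1.6085/π) × 52.20 = 26.73 h.

26.73 h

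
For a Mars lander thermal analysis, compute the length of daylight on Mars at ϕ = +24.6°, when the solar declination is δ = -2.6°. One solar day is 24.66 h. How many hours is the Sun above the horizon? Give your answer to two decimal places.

12.17 h

cos h₀ = −tan ϕ · tan δ = −tan(+24.6°) × tan(-2.600°) = 0.0208, so h₀ = 1.5500 rad = 88.81°.
Daylight = 2h₀/(2π) × 24.66 h = (1.5500/π) × 24.66 = 12.17 h.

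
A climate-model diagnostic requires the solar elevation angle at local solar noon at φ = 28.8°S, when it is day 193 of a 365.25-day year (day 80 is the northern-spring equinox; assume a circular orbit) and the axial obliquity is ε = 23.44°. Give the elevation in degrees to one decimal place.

39.5°

Solar longitude: λ_s = 360° × (193 − 80)/365.25 = 111.376°.
sin δ = sin 23.44° × sin 111.376° = 0.37042, so δ = +21.742°.
At local noon the hour angle is zero, so the zenith angle equals |φ − δ| = |-28.8° − (+21.742°)| = 50.542°.
Elevation = 90° − 50.542° = 39.5°.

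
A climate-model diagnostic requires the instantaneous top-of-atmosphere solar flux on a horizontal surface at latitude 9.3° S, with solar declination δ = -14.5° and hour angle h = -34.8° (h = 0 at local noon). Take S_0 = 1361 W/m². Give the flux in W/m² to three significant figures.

cos θ_z = sin ϕ sin δ + cos ϕ cos δ cos h = 0.040462 + 0.784544 = 0.825006.
Flux = S_0 · cos θ_z = 1361 × 0.825006 = 1123 W/m².

1.12e+03 W/m²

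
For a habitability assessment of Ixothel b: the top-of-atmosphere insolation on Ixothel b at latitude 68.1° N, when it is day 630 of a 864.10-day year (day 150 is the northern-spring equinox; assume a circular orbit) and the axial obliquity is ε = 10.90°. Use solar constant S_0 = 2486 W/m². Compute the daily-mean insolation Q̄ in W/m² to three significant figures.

Q̄ ≈ 224 W/m²

Solar longitude: L_s = 360° × (630 − 150)/864.10 = 199.977°.
sin δ = sin 10.90° × sin 199.977° = -0.06460, so δ = -3.704°.
cos h₀ = −tan(+68.1°) tan(-3.704°) = 0.1610, h₀ = 1.4091 rad.
Bracket: h₀ sin ϕ sin δ + cos ϕ cos δ sin h₀ = 1.4091×0.92784×-0.06460 + 0.37299×0.99791×0.98695 = -0.084459 + 0.367353 = 0.282894.
Q̄ = (S_0/π) × [bracket] = (2486/π) × 0.282894 = 223.9 W/m².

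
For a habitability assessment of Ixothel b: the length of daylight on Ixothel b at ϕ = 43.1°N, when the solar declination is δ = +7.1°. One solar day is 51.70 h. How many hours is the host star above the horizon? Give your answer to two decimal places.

27.77 h

cos h₀ = −tan ϕ · tan δ = −tan(+43.1°) × tan(+7.100°) = -0.1166, so h₀ = 1.6876 rad = 96.69°.
Daylight = 2h₀/(2π) × 51.70 h = (1.6876/π) × 51.70 = 27.77 h.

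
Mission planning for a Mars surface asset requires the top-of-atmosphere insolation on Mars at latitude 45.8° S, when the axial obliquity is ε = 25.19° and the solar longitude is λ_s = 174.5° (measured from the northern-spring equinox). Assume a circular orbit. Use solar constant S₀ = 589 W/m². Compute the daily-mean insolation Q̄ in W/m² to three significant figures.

Q̄ ≈ 122 W/m²

Solar declination: sin δ = sin ε · sin λ_s = sin 25.19° × sin 174.5° = 0.04079, so δ = +2.338°.
cos H₀ = −tan(-45.8°) tan(+2.338°) = 0.0420, H₀ = 1.5288 rad.
Bracket: H₀ sin φ sin δ + cos φ cos δ sin H₀ = 1.5288×-0.71691×0.04079 + 0.69717×0.99917×0.99912 = -0.044706 + 0.695978 = 0.651272.
Q̄ = (S₀/π) × [bracket] = (589/π) × 0.651272 = 122.1 W/m².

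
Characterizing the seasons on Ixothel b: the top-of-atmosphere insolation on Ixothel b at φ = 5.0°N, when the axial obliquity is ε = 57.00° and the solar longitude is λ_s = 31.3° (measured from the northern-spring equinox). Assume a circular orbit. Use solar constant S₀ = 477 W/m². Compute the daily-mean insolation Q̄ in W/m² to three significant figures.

Q̄ ≈ 145 W/m²

Solar declination: sin δ = sin ε · sin λ_s = sin 57.00° × sin 31.3° = 0.43571, so δ = +25.830°.
cos H₀ = −tan(+5.0°) tan(+25.830°) = -0.0424, H₀ = 1.6132 rad.
Bracket: H₀ sin φ sin δ + cos φ cos δ sin H₀ = 1.6132×0.08716×0.43571 + 0.99619×0.90009×0.99910 = 0.061264 + 0.895854 = 0.957118.
Q̄ = (S₀/π) × [bracket] = (477/π) × 0.957118 = 145.3 W/m².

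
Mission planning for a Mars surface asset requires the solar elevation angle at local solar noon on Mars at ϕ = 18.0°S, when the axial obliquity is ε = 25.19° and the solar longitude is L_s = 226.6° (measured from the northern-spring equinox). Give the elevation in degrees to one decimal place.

Solar declination: sin δ = sin ε · sin L_s = sin 25.19° × sin 226.6° = -0.30925, so δ = -18.014°.
At local noon the hour angle is zero, so the zenith angle equals |ϕ − δ| = |-18.0° − (-18.014°)| = 0.014°.
Elevation = 90° − 0.014° = 90.0°.

90.0°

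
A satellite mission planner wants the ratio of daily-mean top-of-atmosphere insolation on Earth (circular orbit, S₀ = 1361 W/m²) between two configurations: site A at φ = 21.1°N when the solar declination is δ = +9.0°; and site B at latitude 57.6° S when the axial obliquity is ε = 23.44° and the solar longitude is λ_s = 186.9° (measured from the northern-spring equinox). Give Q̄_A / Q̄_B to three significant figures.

— Configuration A (φ=+21.1°):
cos H₀ = −tan(+21.1°) tan(+9.000°) = -0.0611, H₀ = 1.6319 rad.
Bracket: H₀ sin φ sin δ + cos φ cos δ sin H₀ = 1.6319×0.36000×0.15643 + 0.93295×0.98769×0.99813 = 0.091900 + 0.919742 = 1.011642.
Q̄ = (S₀/π) × [bracket] = (1361/π) × 1.011642 = 438.26 W/m².
— Configuration B (φ=-57.6°):
Solar declination: sin δ = sin ε · sin λ_s = sin 23.44° × sin 186.9° = -0.04779, so δ = -2.739°.
cos H₀ = −tan(-57.6°) tan(-2.739°) = -0.0754, H₀ = 1.6463 rad.
Bracket: H₀ sin φ sin δ + cos φ cos δ sin H₀ = 1.6463×-0.84433×-0.04779 + 0.53583×0.99886×0.99715 = 0.066429 + 0.533694 = 0.600123.
Q̄ = (S₀/π) × [bracket] = (1361/π) × 0.600123 = 259.99 W/m².
Ratio Q̄_A / Q̄_B = 438.26 / 259.99 = 1.686.

Q̄_A / Q̄_B ≈ 1.69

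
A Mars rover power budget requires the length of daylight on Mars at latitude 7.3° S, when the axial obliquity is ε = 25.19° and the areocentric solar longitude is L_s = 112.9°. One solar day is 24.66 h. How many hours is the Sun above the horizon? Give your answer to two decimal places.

sin δ = sin 25.19° × sin 112.9° = 0.39208, so δ = +23.084°.
cos h₀ = −tan ϕ · tan δ = −tan(-7.3°) × tan(+23.084°) = 0.0546, so h₀ = 1.5162 rad = 86.87°.
Daylight = 2h₀/(2π) × 24.66 h = (1.5162/π) × 24.66 = 11.90 h.

11.90 h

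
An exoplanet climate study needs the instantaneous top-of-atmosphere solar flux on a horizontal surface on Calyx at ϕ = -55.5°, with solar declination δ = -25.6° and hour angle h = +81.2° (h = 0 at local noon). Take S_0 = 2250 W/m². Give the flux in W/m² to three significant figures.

cos θ_z = sin ϕ sin δ + cos ϕ cos δ cos h = 0.356093 + 0.078146 = 0.434239.
Flux = S_0 · cos θ_z = 2250 × 0.434239 = 977.0 W/m².

977 W/m²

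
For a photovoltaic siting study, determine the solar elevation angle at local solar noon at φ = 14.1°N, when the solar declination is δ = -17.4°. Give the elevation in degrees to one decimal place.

At local noon the hour angle is zero, so the zenith angle equals |φ − δ| = |+14.1° − (-17.400°)| = 31.500°.
Elevation = 90° − 31.500° = 58.5°.

58.5°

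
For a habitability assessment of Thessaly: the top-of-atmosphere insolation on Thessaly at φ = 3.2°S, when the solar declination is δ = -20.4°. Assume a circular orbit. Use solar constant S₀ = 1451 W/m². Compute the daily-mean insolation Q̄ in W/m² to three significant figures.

cos H₀ = −tan(-3.2°) tan(-20.400°) = -0.0208, H₀ = 1.5916 rad.
Bracket: H₀ sin φ sin δ + cos φ cos δ sin H₀ = 1.5916×-0.05582×-0.34857 + 0.99844×0.93728×0.99978 = 0.030968 + 0.935612 = 0.966580.
Q̄ = (S₀/π) × [bracket] = (1451/π) × 0.966580 = 446.4 W/m².

Q̄ ≈ 446 W/m²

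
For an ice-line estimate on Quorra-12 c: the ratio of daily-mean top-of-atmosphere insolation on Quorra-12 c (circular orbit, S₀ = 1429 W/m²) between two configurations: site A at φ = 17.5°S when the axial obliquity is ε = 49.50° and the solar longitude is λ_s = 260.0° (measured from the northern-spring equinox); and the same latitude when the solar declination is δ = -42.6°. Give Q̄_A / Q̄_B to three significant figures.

— Configuration A (φ=-17.5°):
Solar declination: sin δ = sin ε · sin λ_s = sin 49.50° × sin 260.0° = -0.74885, so δ = -48.491°.
cos H₀ = −tan(-17.5°) tan(-48.491°) = -0.3563, H₀ = 1.9351 rad.
Bracket: H₀ sin φ sin δ + cos φ cos δ sin H₀ = 1.9351×-0.30071×-0.74885 + 0.95372×0.66274×0.93438 = 0.435759 + 0.590592 = 1.026351.
Q̄ = (S₀/π) × [bracket] = (1429/π) × 1.026351 = 466.85 W/m².
— Configuration B (φ=-17.5°):
cos H₀ = −tan(-17.5°) tan(-42.600°) = -0.2899, H₀ = 1.8650 rad.
Bracket: H₀ sin φ sin δ + cos φ cos δ sin H₀ = 1.8650×-0.30071×-0.67688 + 0.95372×0.73610×0.95705 = 0.379611 + 0.671881 = 1.051492.
Q̄ = (S₀/π) × [bracket] = (1429/π) × 1.051492 = 478.29 W/m².
Ratio Q̄_A / Q̄_B = 466.85 / 478.29 = 0.9761.

Q̄_A / Q̄_B ≈ 0.976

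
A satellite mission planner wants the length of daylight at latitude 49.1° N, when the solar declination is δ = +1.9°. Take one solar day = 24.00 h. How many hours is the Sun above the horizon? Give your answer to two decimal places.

12.29 h

cos H₀ = −tan φ · tan δ = −tan(+49.1°) × tan(+1.900°) = -0.0383, so H₀ = 1.6091 rad = 92.19°.
Daylight = 2H₀/(2π) × 24.00 h = (1.6091/π) × 24.00 = 12.29 h.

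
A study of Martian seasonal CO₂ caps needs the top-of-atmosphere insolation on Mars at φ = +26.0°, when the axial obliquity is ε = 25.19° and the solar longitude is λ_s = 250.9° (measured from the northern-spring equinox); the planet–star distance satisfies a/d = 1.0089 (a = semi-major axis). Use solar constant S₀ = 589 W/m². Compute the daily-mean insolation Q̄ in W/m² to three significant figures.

Solar declination: sin δ = sin ε · sin λ_s = sin 25.19° × sin 250.9° = -0.40219, so δ = -23.715°.
cos H₀ = −tan(+26.0°) tan(-23.715°) = 0.2143, H₀ = 1.3549 rad.
Bracket: H₀ sin φ sin δ + cos φ cos δ sin H₀ = 1.3549×0.43837×-0.40219 + 0.89879×0.91556×0.97678 = -0.238880 + 0.803789 = 0.564909.
Inverse-square distance factor (a/d)² = 1.0089² = 1.017879.
Q̄ = (S₀/π) × 1.017879 × [bracket] = (589/π) × 1.017879 × 0.564909 = 107.8 W/m².

Q̄ ≈ 108 W/m²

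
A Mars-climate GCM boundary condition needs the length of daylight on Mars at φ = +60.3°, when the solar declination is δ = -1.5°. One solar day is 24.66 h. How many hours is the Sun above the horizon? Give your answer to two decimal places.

11.97 h

cos H₀ = −tan φ · tan δ = −tan(+60.3°) × tan(-1.500°) = 0.0459, so H₀ = 1.5249 rad = 87.37°.
Daylight = 2H₀/(2π) × 24.66 h = (1.5249/π) × 24.66 = 11.97 h.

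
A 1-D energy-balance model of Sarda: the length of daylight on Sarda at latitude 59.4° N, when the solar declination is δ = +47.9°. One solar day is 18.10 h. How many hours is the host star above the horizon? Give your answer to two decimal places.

18.10 h

Sunrise equation: cos h₀ = −tan ϕ · tan δ = -1.8714 ≤ −1, so the host star never sets (polar day) and h₀ = π.
Daylight = 2h₀/(2π) × 18.10 h = (3.1416/π) × 18.10 = 18.10 h.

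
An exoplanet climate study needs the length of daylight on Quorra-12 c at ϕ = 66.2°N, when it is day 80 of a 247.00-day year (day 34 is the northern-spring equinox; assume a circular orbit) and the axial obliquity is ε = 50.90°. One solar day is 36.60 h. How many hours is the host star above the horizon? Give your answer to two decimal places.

36.60 h

Solar longitude: L_s = 360° × (80 − 34)/247.00 = 67.045°.
sin δ = sin 50.90° × sin 67.045° = 0.71459, so δ = +45.610°.
Sunrise equation: cos h₀ = −tan ϕ · tan δ = -2.3161 ≤ −1, so the host star never sets (polar day) and h₀ = π.
Daylight = 2h₀/(2π) × 36.60 h = (3.1416/π) × 36.60 = 36.60 h.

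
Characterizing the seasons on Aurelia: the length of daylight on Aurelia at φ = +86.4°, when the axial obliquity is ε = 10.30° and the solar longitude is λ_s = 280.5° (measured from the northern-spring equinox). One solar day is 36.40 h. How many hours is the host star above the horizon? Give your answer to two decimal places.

0.00 h

Solar declination: sin δ = sin ε · sin λ_s = sin 10.30° × sin 280.5° = -0.17581, so δ = -10.126°.
cos H₀ = −tan φ · tan δ = 2.8386 ≥ 1, so the host star never rises (polar night) and H₀ = 0.
Daylight = 2H₀/(2π) × 36.40 h = (0.0000/π) × 36.40 = 0.00 h.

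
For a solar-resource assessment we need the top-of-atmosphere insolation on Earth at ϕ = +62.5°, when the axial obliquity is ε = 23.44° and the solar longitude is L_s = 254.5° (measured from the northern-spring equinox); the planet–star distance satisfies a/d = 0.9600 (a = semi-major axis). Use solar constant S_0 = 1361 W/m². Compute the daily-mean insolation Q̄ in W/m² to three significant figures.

Solar declination: sin δ = sin ε · sin L_s = sin 23.44° × sin 254.5° = -0.38332, so δ = -22.540°.
cos h₀ = −tan(+62.5°) tan(-22.540°) = 0.7973, h₀ = 0.6481 rad.
Bracket: h₀ sin ϕ sin δ + cos ϕ cos δ sin h₀ = 0.6481×0.88701×-0.38332 + 0.46175×0.92362×0.60365 = -0.220360 + 0.257446 = 0.037086.
Inverse-square distance factor (a/d)² = 0.9600² = 0.921600.
Q̄ = (S_0/π) × 0.921600 × [bracket] = (1361/π) × 0.921600 × 0.037086 = 14.81 W/m².

Q̄ ≈ 14.8 W/m²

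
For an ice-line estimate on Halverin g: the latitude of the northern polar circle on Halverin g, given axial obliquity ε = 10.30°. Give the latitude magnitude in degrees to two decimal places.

79.70°

The polar circle is the lowest latitude that experiences at least one full rotation of continuous daylight at the northern-summer solstice; it lies at |ϕ| = 90° − ε = 90° − 10.30° = 79.70°.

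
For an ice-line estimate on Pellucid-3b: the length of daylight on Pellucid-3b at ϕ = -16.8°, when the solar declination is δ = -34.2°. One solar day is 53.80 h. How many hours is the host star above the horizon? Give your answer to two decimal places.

cos h₀ = −tan ϕ · tan δ = −tan(-16.8°) × tan(-34.200°) = -0.2052, so h₀ = 1.7774 rad = 101.84°.
Daylight = 2h₀/(2π) × 53.80 h = (1.7774/π) × 53.80 = 30.44 h.

30.44 h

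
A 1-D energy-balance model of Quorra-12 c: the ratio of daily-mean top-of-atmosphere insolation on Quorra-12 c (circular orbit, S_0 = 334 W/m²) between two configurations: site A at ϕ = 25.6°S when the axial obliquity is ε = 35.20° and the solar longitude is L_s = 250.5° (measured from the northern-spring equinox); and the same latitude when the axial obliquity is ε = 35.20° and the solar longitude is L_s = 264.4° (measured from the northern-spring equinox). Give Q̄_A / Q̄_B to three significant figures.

— Configuration A (ϕ=-25.6°):
Solar declination: sin δ = sin ε · sin L_s = sin 35.20° × sin 250.5° = -0.54337, so δ = -32.913°.
cos h₀ = −tan(-25.6°) tan(-32.913°) = -0.3101, h₀ = 1.8861 rad.
Bracket: h₀ sin ϕ sin δ + cos ϕ cos δ sin h₀ = 1.8861×-0.43209×-0.54337 + 0.90183×0.83949×0.95070 = 0.442828 + 0.719753 = 1.162581.
Q̄ = (S_0/π) × [bracket] = (334/π) × 1.162581 = 123.60 W/m².
— Configuration B (ϕ=-25.6°):
Solar declination: sin δ = sin ε · sin L_s = sin 35.20° × sin 264.4° = -0.57368, so δ = -35.007°.
cos h₀ = −tan(-25.6°) tan(-35.007°) = -0.3356, h₀ = 1.9130 rad.
Bracket: h₀ sin ϕ sin δ + cos ϕ cos δ sin h₀ = 1.9130×-0.43209×-0.57368 + 0.90183×0.81908×0.94201 = 0.474197 + 0.695835 = 1.170032.
Q̄ = (S_0/π) × [bracket] = (334/π) × 1.170032 = 124.39 W/m².
Ratio Q̄_A / Q̄_B = 123.60 / 124.39 = 0.9936.

Q̄_A / Q̄_B ≈ 0.994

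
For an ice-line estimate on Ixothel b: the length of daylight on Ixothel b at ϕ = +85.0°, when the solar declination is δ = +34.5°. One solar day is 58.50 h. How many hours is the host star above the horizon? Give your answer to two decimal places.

58.50 h

Sunrise equation: cos h₀ = −tan ϕ · tan δ = -7.8557 ≤ −1, so the host star never sets (polar day) and h₀ = π.
Daylight = 2h₀/(2π) × 58.50 h = (3.1416/π) × 58.50 = 58.50 h.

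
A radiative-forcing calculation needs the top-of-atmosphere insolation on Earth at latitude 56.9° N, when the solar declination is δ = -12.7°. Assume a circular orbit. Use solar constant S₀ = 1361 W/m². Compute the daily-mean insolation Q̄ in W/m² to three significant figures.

cos H₀ = −tan(+56.9°) tan(-12.700°) = 0.3457, H₀ = 1.2178 rad.
Bracket: H₀ sin φ sin δ + cos φ cos δ sin H₀ = 1.2178×0.83772×-0.21985 + 0.54610×0.97553×0.93834 = -0.224286 + 0.499888 = 0.275602.
Q̄ = (S₀/π) × [bracket] = (1361/π) × 0.275602 = 119.4 W/m².

Q̄ ≈ 119 W/m²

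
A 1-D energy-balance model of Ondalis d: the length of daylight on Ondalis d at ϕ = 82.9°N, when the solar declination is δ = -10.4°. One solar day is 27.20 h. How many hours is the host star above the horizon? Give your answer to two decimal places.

cos h₀ = −tan ϕ · tan δ = 1.4735 ≥ 1, so the host star never rises (polar night) and h₀ = 0.
Daylight = 2h₀/(2π) × 27.20 h = (0.0000/π) × 27.20 = 0.00 h.

0.00 h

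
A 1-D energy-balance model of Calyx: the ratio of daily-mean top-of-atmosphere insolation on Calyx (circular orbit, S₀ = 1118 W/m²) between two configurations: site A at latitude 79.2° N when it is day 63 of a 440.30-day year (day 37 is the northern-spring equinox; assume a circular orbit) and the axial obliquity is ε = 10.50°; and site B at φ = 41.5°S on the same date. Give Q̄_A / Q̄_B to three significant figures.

Q̄_A / Q̄_B ≈ 0.442

— Configuration A (φ=+79.2°):
Solar longitude: λ_s = 360° × (63 − 37)/440.30 = 21.258°.
sin δ = sin 10.50° × sin 21.258° = 0.06607, so δ = +3.788°.
cos H₀ = −tan(+79.2°) tan(+3.788°) = -0.3471, H₀ = 1.9253 rad.
Bracket: H₀ sin φ sin δ + cos φ cos δ sin H₀ = 1.9253×0.98229×0.06607 + 0.18738×0.99781×0.93782 = 0.124952 + 0.175344 = 0.300296.
Q̄ = (S₀/π) × [bracket] = (1118/π) × 0.300296 = 106.87 W/m².
— Configuration B (φ=-41.5°):
cos H₀ = −tan(-41.5°) tan(+3.788°) = 0.0586, H₀ = 1.5122 rad.
Bracket: H₀ sin φ sin δ + cos φ cos δ sin H₀ = 1.5122×-0.66262×0.06607 + 0.74896×0.99781×0.99828 = -0.066203 + 0.746034 = 0.679831.
Q̄ = (S₀/π) × [bracket] = (1118/π) × 0.679831 = 241.93 W/m².
Ratio Q̄_A / Q̄_B = 106.87 / 241.93 = 0.4417.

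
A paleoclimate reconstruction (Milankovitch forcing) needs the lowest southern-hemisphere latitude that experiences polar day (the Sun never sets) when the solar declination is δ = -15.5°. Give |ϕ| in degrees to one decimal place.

Polar day requires cos h₀ = −tan ϕ tan δ ≤ −1, i.e. tan ϕ tan δ ≥ 1.
The boundary is |tan ϕ| · |tan δ| = 1, so |ϕ| = 90° − |δ| = 90° − 15.5° = 74.5° in the southern hemisphere.

|ϕ| = 74.5°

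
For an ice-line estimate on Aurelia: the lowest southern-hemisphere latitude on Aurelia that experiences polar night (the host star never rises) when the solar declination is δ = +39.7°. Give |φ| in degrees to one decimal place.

Polar night requires cos H₀ = −tan φ tan δ ≥ 1, i.e. tan φ tan δ ≤ −1.
The boundary is |tan φ| · |tan δ| = 1, so |φ| = 90° − |δ| = 90° − 39.7° = 50.3° in the southern hemisphere.

|φ| = 50.3°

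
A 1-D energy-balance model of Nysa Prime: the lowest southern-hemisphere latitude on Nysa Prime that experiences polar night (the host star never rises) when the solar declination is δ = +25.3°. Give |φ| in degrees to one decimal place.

|φ| = 64.7°

Polar night requires cos H₀ = −tan φ tan δ ≥ 1, i.e. tan φ tan δ ≤ −1.
The boundary is |tan φ| · |tan δ| = 1, so |φ| = 90° − |δ| = 90° − 25.3° = 64.7° in the southern hemisphere.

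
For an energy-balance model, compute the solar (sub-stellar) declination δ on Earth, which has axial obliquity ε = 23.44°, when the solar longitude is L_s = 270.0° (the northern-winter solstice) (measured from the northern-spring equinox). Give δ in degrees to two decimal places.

sin δ = sin ε · sin L_s = sin 23.44° × sin 270.0° = -0.397789.
δ = arcsin(-0.397789) = -23.44°.

δ = -23.44°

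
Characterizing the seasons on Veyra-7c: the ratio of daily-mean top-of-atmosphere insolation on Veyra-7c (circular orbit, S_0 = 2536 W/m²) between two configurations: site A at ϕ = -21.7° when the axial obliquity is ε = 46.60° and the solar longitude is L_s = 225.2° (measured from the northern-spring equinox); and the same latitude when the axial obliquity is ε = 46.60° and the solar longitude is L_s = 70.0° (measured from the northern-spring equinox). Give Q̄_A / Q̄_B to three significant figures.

Q̄_A / Q̄_B ≈ 3.39

— Configuration A (ϕ=-21.7°):
Solar declination: sin δ = sin ε · sin L_s = sin 46.60° × sin 225.2° = -0.51556, so δ = -31.035°.
cos h₀ = −tan(-21.7°) tan(-31.035°) = -0.2394, h₀ = 1.8126 rad.
Bracket: h₀ sin ϕ sin δ + cos ϕ cos δ sin h₀ = 1.8126×-0.36975×-0.51556 + 0.92913×0.85686×0.97091 = 0.345533 + 0.772975 = 1.118508.
Q̄ = (S_0/π) × [bracket] = (2536/π) × 1.118508 = 902.90 W/m².
— Configuration B (ϕ=-21.7°):
Solar declination: sin δ = sin ε · sin L_s = sin 46.60° × sin 70.0° = 0.68276, so δ = +43.059°.
cos h₀ = −tan(-21.7°) tan(+43.059°) = 0.3719, h₀ = 1.1898 rad.
Bracket: h₀ sin ϕ sin δ + cos ϕ cos δ sin h₀ = 1.1898×-0.36975×0.68276 + 0.92913×0.73065×0.92829 = -0.300366 + 0.630187 = 0.329821.
Q̄ = (S_0/π) × [bracket] = (2536/π) × 0.329821 = 266.24 W/m².
Ratio Q̄_A / Q̄_B = 902.90 / 266.24 = 3.391.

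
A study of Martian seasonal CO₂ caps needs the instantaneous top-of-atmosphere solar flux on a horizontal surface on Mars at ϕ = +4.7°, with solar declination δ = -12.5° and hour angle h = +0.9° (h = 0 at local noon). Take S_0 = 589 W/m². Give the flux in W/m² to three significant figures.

cos θ_z = sin ϕ sin δ + cos ϕ cos δ cos h = -0.017735 + 0.972893 = 0.955158.
Flux = S_0 · cos θ_z = 589 × 0.955158 = 562.6 W/m².

563 W/m²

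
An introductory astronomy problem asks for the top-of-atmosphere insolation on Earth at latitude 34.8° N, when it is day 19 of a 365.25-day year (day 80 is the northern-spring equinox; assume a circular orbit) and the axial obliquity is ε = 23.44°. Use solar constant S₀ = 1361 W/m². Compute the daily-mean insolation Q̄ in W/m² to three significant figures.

Solar longitude: λ_s = 360° × (19 − 80)/365.25 = -60.123°, i.e. -60.123° + 360° = 299.877°.
sin δ = sin 23.44° × sin 299.877° = -0.34492, so δ = -20.177°.
cos H₀ = −tan(+34.8°) tan(-20.177°) = 0.2554, H₀ = 1.3125 rad.
Bracket: H₀ sin φ sin δ + cos φ cos δ sin H₀ = 1.3125×0.57071×-0.34492 + 0.82115×0.93863×0.96684 = -0.258365 + 0.745198 = 0.486833.
Q̄ = (S₀/π) × [bracket] = (1361/π) × 0.486833 = 210.9 W/m².

Q̄ ≈ 211 W/m²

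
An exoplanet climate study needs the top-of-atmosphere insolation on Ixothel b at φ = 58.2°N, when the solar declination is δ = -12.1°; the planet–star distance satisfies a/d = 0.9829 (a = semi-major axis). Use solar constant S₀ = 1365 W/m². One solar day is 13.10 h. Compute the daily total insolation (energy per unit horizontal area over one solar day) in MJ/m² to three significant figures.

5.28 MJ/m²

cos H₀ = −tan(+58.2°) tan(-12.100°) = 0.3458, H₀ = 1.2177 rad.
Bracket: H₀ sin φ sin δ + cos φ cos δ sin H₀ = 1.2177×0.84989×-0.20962 + 0.52696×0.97778×0.93832 = -0.216938 + 0.483470 = 0.266532.
Inverse-square distance factor (a/d)² = 0.9829² = 0.966092.
Q̄ = (S₀/π) × 0.966092 × [bracket] = (1365/π) × 0.966092 × 0.266532 = 111.88 W/m².
Daily total = Q̄ × 13.10 h × 3600 s/h = 111.88 × 13.10 × 3600 / 10⁶ = 5.276 MJ/m².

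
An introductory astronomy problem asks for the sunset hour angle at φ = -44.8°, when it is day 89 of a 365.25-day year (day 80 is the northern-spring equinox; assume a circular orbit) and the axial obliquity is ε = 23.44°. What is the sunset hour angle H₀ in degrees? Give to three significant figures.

Solar longitude: λ_s = 360° × (89 − 80)/365.25 = 8.871°.
sin δ = sin 23.44° × sin 8.871° = 0.06134, so δ = +3.517°.
cos H₀ = −tan φ · tan δ = −tan(-44.8°) × tan(+3.517°) = 0.0610, so H₀ = 1.5097 rad = 86.50°.

H₀ = 86.5°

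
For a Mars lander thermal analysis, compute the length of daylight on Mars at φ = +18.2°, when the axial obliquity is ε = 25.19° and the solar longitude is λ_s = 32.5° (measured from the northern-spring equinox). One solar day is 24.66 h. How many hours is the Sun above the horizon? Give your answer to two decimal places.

12.94 h

Solar declination: sin δ = sin ε · sin λ_s = sin 25.19° × sin 32.5° = 0.22869, so δ = +13.220°.
cos H₀ = −tan φ · tan δ = −tan(+18.2°) × tan(+13.220°) = -0.0772, so H₀ = 1.6481 rad = 94.43°.
Daylight = 2H₀/(2π) × 24.66 h = (1.6481/π) × 24.66 = 12.94 h.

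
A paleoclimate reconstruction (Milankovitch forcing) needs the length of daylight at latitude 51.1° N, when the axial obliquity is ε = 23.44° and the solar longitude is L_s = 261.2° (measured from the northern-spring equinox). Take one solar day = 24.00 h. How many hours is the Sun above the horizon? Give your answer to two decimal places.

7.73 h

Solar declination: sin δ = sin ε · sin L_s = sin 23.44° × sin 261.2° = -0.39311, so δ = -23.148°.
cos h₀ = −tan ϕ · tan δ = −tan(+51.1°) × tan(-23.148°) = 0.5298, so h₀ = 1.0124 rad = 58.01°.
Daylight = 2h₀/(2π) × 24.00 h = (1.0124/π) × 24.00 = 7.73 h.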